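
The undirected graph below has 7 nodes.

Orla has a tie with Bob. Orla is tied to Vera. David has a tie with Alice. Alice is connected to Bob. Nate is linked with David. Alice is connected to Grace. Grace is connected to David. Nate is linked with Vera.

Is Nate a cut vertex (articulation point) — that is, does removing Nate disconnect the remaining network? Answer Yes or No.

Even without Nate, every remaining node can still reach every other (the residual graph is connected), so Nate is not a cut vertex.

No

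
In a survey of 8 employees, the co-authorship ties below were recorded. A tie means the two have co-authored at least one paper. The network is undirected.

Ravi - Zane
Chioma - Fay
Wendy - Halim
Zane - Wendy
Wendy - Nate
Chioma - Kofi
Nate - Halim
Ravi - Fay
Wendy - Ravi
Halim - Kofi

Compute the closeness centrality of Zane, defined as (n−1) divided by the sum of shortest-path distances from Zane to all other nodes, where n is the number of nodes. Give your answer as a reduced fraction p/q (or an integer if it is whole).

Distances from Zane: Chioma:3, Fay:2, Halim:2, Kofi:3, Nate:2, Ravi:1, Wendy:1. Sum = 14.
n = 8, so closeness = 7/14 = 1/2.

1/2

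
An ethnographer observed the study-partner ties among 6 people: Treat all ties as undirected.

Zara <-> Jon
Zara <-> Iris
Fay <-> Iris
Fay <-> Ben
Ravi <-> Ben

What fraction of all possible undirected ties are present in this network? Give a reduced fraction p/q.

There are 5 edges and 6 nodes, so the maximum possible is C(6,2) = 15.
Density = 5/15 = 1/3.

1/3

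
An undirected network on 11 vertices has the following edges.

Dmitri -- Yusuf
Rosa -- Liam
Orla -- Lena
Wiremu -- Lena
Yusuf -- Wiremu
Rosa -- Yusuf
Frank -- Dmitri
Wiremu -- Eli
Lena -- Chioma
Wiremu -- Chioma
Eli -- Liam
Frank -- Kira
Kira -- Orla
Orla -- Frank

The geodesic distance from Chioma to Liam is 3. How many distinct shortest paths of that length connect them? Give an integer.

The shortest distance is 3, and the only length-3 path is Chioma–Wiremu–Eli–Liam. So there is exactly 1 shortest path.

1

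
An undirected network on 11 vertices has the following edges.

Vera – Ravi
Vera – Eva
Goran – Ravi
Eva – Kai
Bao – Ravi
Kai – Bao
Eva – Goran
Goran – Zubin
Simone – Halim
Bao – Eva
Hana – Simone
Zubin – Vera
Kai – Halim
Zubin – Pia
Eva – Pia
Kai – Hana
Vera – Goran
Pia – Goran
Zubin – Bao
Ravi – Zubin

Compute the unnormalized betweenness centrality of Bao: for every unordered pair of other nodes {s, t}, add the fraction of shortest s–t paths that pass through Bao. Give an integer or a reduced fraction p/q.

103/12

Pairs whose geodesics pass through Bao — Eva–Ravi: 1/3; Eva–Zubin: 1/4; Ravi–Kai: 1; Ravi–Simone: 2/2; Ravi–Hana: 1; Ravi–Halim: 1; Zubin–Kai: 1; Zubin–Simone: 2/2; Zubin–Hana: 1; Zubin–Halim: 1.
All other pairs contribute 0.
Summing the contributions gives betweenness(Bao) = 103/12.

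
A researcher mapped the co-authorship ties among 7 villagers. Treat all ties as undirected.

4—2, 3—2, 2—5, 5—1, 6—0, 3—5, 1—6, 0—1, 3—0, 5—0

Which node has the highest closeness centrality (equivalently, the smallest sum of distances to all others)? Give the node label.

Farness (sum of distances to all others) for each node — 0:9, 1:10, 2:10, 3:9, 4:15, 5:8, 6:13.
The smallest farness is 8, for 5, so 5 has the highest closeness.

5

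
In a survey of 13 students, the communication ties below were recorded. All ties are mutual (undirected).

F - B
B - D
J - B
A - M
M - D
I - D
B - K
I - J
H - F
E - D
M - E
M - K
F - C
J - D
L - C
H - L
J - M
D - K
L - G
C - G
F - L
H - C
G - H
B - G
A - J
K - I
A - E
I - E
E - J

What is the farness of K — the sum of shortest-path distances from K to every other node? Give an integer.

23

Distances from K: A:2, B:1, C:3, D:1, E:2, F:2, G:2, H:3, I:1, J:2, L:3, M:1.
Sum = 2 + 1 + 3 + 1 + 2 + 2 + 2 + 3 + 1 + 2 + 3 + 1 = 23.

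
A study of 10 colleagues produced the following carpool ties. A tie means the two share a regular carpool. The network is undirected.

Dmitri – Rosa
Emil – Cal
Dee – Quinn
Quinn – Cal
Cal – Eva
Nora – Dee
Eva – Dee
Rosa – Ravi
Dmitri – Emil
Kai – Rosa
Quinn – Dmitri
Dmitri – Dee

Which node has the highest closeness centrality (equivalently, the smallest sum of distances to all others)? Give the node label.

Dmitri

Farness (sum of distances to all others) for each node — Cal:21, Dee:16, Dmitri:14, Emil:19, Eva:21, Kai:26, Nora:24, Quinn:17, Ravi:26, Rosa:18.
The smallest farness is 14, for Dmitri, so Dmitri has the highest closeness.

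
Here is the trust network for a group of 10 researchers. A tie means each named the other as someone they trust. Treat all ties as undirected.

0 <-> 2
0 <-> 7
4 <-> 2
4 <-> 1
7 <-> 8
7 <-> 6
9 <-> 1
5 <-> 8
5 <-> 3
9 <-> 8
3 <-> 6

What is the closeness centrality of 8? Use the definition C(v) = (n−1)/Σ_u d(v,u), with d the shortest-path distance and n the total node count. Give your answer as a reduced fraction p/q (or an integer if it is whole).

9/17

Distances from 8: 0:2, 1:2, 2:3, 3:2, 4:3, 5:1, 6:2, 7:1, 9:1. Sum = 17.
n = 10, so closeness = 9/17.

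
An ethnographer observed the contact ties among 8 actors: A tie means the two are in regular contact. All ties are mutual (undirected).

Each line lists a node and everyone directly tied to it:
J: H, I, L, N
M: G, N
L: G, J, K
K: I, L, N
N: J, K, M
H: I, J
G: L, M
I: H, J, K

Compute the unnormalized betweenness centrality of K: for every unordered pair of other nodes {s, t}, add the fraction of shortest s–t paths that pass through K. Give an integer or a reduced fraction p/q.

5/2

Pairs whose geodesics pass through K — I–L: 1/2; I–G: 1/2; I–M: 1/2; I–N: 1/2; L–N: 1/2.
All other pairs contribute 0.
Summing the contributions gives betweenness(K) = 5/2.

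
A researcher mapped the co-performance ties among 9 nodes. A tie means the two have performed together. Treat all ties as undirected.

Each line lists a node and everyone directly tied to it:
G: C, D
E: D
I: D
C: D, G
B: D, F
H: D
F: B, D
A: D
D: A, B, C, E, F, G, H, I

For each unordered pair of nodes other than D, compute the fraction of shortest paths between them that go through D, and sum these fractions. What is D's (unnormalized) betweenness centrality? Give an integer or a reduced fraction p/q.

26

Pairs whose geodesics pass through D — B–I: 1; B–E: 1; B–H: 1; B–G: 1; B–C: 1; B–A: 1; I–E: 1; I–F: 1; I–H: 1; I–G: 1; I–C: 1; I–A: 1; E–F: 1; E–H: 1 … (+12 more pairs).
All other pairs contribute 0.
Summing the contributions gives betweenness(D) = 26.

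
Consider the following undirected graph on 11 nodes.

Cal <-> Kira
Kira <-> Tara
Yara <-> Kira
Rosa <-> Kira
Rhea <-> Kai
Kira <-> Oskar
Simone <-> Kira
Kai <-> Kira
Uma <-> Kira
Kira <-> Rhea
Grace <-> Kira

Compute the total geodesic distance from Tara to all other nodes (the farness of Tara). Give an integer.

Distances from Tara: Cal:2, Grace:2, Kai:2, Kira:1, Oskar:2, Rhea:2, Rosa:2, Simone:2, Uma:2, Yara:2.
Sum = 2 + 2 + 2 + 1 + 2 + 2 + 2 + 2 + 2 + 2 = 19.

19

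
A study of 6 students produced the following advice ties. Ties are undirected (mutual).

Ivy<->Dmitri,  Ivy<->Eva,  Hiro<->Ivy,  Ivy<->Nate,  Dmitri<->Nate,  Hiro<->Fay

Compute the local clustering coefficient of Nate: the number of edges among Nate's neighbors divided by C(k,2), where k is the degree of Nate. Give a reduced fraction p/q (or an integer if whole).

1

Nate's neighbors: Dmitri and Ivy (k = 2).
Possible neighbor pairs: C(2,2) = 1. Edges among them: Dmitri–Ivy → e = 1.
Clustering(Nate) = 1/1.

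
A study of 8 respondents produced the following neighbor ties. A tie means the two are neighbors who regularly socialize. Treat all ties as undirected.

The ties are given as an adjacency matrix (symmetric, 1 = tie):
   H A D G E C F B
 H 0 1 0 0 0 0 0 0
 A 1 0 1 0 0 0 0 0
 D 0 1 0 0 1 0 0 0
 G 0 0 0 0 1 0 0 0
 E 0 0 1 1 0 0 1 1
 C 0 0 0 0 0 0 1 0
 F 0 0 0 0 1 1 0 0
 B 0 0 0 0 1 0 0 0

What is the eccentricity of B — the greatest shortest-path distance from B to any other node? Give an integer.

4

Distances from B: A:3, C:3, D:2, E:1, F:2, G:2, H:4.
The largest is 4 (to H), so the eccentricity of B is 4.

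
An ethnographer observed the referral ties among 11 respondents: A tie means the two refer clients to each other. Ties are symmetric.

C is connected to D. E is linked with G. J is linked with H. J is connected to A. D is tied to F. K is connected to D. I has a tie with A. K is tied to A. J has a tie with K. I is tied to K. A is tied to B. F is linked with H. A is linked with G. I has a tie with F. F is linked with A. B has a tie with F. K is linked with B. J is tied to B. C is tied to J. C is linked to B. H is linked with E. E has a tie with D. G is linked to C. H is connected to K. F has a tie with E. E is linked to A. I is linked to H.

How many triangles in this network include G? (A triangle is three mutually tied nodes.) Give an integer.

G's neighbors: A, C, and E.
Neighbor pairs that are themselves tied: G–A–E. Each forms one triangle with G, for 1 in total.

1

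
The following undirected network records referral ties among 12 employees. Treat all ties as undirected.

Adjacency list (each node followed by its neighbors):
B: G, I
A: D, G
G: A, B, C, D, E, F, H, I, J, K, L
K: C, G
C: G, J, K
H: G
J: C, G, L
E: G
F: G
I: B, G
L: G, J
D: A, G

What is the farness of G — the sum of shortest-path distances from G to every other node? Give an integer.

11

Distances from G: A:1, B:1, C:1, D:1, E:1, F:1, H:1, I:1, J:1, K:1, L:1.
Sum = 1 + 1 + 1 + 1 + 1 + 1 + 1 + 1 + 1 + 1 + 1 = 11.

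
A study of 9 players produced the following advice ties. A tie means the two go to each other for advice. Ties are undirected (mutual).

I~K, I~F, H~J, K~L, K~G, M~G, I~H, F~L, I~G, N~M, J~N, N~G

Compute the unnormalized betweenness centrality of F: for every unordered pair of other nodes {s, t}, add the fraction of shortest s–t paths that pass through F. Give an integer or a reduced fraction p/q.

4/3

Pairs whose geodesics pass through F — I–L: 1/2; H–L: 1/2; J–L: 1/3.
All other pairs contribute 0.
Summing the contributions gives betweenness(F) = 4/3.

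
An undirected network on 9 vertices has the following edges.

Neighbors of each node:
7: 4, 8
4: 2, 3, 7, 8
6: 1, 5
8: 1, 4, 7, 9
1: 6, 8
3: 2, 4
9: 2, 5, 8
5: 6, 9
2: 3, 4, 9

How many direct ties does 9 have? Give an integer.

3

9 is directly tied to 2, 5, and 8. That is 3 neighbors, so the degree of 9 is 3.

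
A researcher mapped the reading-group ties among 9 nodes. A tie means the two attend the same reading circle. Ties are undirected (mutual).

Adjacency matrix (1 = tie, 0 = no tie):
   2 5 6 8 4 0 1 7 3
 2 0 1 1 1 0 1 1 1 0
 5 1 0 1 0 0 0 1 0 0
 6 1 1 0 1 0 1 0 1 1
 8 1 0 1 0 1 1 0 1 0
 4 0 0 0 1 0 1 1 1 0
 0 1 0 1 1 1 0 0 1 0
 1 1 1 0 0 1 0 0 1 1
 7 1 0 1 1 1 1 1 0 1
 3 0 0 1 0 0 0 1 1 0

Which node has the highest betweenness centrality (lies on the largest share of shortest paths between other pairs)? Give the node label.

Unnormalized betweenness of each node: 0:7/12, 1:35/12, 2:9/4, 3:1/4, 4:2/3, 5:1/4, 6:19/6, 7:10/3, 8:7/12.
7 has the largest value, 10/3, making it the main broker — the node through which the most shortest paths run.

7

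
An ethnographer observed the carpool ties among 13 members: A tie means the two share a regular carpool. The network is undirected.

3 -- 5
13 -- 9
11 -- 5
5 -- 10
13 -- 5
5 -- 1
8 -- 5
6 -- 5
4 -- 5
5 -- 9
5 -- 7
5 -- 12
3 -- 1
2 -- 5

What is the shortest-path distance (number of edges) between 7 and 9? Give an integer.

2

One shortest route is 7 – 5 – 9, which uses 2 edges, and 7 and 9 are not directly tied, so nothing shorter exists. So d(7,9) = 2.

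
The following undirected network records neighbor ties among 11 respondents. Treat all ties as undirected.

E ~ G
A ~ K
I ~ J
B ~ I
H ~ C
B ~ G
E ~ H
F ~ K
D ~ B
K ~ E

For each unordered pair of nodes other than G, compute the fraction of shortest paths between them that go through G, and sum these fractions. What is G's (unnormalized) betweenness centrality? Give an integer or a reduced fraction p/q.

Pairs whose geodesics pass through G — F–J: 1; F–B: 1; F–I: 1; F–D: 1; K–J: 1; K–B: 1; K–I: 1; K–D: 1; J–A: 1; J–E: 1; J–H: 1; J–C: 1; A–B: 1; A–I: 1 … (+10 more pairs).
All other pairs contribute 0.
Summing the contributions gives betweenness(G) = 24.

24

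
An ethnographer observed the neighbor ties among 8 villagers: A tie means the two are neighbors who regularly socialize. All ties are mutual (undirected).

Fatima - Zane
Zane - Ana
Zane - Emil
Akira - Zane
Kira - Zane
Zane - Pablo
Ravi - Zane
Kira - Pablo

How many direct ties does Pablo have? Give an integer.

2

Pablo is directly tied to Kira and Zane. That is 2 neighbors, so the degree of Pablo is 2.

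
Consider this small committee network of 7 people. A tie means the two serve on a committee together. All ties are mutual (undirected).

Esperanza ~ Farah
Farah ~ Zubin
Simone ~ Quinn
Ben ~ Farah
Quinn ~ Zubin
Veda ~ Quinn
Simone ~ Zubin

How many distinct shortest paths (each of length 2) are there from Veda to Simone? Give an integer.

1

The shortest distance is 2, and the only length-2 path is Veda–Quinn–Simone. So there is exactly 1 shortest path.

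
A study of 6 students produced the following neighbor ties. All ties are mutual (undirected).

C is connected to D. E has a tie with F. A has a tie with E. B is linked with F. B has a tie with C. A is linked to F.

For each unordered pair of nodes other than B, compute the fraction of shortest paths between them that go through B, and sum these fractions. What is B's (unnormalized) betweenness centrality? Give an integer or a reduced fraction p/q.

6

Pairs whose geodesics pass through B — E–D: 1; E–C: 1; A–D: 1; A–C: 1; F–D: 1; F–C: 1.
All other pairs contribute 0.
Summing the contributions gives betweenness(B) = 6.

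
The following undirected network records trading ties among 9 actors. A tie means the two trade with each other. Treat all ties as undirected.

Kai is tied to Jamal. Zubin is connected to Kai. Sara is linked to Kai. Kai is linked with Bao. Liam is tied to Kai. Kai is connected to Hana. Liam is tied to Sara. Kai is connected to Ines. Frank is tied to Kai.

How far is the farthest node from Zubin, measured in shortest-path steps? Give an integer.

Distances from Zubin: Bao:2, Frank:2, Hana:2, Ines:2, Jamal:2, Kai:1, Liam:2, Sara:2.
The largest is 2 (to Frank, Liam, Bao, Sara, Ines, Hana, and Jamal), so the eccentricity of Zubin is 2.

2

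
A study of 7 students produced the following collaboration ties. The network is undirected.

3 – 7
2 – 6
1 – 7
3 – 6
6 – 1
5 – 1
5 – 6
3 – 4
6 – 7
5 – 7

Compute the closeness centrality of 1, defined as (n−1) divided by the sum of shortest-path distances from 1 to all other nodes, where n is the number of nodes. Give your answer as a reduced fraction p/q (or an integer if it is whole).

Distances from 1: 2:2, 3:2, 4:3, 5:1, 6:1, 7:1. Sum = 10.
n = 7, so closeness = 6/10 = 3/5.

3/5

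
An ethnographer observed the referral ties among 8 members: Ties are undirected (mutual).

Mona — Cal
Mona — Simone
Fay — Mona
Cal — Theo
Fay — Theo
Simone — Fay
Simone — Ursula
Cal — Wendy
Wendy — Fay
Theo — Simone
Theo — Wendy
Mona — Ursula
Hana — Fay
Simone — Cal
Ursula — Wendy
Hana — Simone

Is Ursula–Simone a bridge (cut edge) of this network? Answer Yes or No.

No

Even without that edge, Ursula still reaches Simone via Ursula – Mona – Simone, so the network stays connected. Not a bridge.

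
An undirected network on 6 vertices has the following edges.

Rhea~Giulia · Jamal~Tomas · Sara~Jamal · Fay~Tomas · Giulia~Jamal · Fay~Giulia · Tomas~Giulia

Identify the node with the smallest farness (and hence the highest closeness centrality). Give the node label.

Giulia

Farness (sum of distances to all others) for each node — Fay:9, Giulia:6, Jamal:7, Rhea:10, Sara:11, Tomas:7.
The smallest farness is 6, for Giulia, so Giulia has the highest closeness.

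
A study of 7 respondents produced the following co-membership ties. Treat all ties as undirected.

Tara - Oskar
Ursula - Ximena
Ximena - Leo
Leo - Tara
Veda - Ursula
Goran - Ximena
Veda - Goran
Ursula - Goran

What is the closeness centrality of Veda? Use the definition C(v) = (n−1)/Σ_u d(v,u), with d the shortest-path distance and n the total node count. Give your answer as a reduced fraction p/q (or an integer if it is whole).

3/8

Distances from Veda: Goran:1, Leo:3, Oskar:5, Tara:4, Ursula:1, Ximena:2. Sum = 16.
n = 7, so closeness = 6/16 = 3/8.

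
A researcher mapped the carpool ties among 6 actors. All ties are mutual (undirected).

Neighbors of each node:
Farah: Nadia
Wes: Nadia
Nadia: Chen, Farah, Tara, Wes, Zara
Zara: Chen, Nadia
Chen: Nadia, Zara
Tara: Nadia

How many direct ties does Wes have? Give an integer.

1

Wes is directly tied to Nadia. That is 1 neighbor, so the degree of Wes is 1.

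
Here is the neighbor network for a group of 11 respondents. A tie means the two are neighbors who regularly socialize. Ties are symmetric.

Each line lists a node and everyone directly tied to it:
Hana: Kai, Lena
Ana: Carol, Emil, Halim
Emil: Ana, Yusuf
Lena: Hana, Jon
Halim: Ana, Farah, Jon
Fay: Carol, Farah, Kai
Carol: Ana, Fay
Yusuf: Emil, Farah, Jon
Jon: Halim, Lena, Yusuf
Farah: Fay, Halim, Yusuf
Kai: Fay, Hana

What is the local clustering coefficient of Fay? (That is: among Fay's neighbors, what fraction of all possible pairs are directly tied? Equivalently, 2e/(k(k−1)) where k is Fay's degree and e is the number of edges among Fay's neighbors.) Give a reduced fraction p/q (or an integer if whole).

0

Fay's neighbors: Carol, Farah, and Kai (k = 3).
Possible neighbor pairs: C(3,2) = 3. Edges among them: none → e = 0.
Clustering(Fay) = 0/3 = 0.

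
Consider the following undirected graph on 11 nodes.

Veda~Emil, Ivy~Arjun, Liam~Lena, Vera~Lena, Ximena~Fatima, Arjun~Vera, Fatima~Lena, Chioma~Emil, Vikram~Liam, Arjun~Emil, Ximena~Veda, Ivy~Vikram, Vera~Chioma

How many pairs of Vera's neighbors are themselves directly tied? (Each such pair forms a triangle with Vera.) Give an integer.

0

Vera's neighbors are Arjun, Chioma, and Lena, but none of them are tied to each other, so no triangle contains Vera.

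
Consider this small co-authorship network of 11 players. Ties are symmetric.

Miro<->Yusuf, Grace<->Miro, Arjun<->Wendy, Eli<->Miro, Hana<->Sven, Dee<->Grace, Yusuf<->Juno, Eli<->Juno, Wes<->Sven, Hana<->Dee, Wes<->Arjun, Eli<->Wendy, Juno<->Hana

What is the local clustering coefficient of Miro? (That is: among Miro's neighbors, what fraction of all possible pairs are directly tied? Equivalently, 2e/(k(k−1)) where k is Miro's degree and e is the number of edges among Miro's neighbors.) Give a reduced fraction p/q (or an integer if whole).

0

Miro's neighbors: Eli, Grace, and Yusuf (k = 3).
Possible neighbor pairs: C(3,2) = 3. Edges among them: none → e = 0.
Clustering(Miro) = 0/3 = 0.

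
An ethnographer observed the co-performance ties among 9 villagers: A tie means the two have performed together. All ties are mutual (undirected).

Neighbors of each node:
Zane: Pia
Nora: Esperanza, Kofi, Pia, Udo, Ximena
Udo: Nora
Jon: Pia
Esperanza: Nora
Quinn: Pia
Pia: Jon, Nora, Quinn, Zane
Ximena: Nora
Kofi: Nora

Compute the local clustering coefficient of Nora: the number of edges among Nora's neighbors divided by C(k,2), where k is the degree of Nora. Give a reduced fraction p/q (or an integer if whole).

Nora's neighbors: Esperanza, Kofi, Pia, Udo, and Ximena (k = 5).
Possible neighbor pairs: C(5,2) = 10. Edges among them: none → e = 0.
Clustering(Nora) = 0/10 = 0.

0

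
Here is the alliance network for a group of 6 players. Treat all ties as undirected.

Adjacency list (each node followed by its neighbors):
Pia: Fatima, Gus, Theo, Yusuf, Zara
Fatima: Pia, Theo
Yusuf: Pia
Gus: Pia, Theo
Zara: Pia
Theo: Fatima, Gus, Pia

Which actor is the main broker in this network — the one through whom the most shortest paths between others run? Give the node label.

Pia

Unnormalized betweenness of each node: Fatima:0, Gus:0, Pia:15/2, Theo:1/2, Yusuf:0, Zara:0.
Pia has the largest value, 15/2, making it the main broker — the node through which the most shortest paths run.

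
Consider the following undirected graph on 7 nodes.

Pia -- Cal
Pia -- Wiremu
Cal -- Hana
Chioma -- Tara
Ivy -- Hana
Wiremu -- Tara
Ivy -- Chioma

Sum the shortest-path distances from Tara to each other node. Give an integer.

Distances from Tara: Cal:3, Chioma:1, Hana:3, Ivy:2, Pia:2, Wiremu:1.
Sum = 3 + 1 + 3 + 2 + 2 + 1 = 12.

12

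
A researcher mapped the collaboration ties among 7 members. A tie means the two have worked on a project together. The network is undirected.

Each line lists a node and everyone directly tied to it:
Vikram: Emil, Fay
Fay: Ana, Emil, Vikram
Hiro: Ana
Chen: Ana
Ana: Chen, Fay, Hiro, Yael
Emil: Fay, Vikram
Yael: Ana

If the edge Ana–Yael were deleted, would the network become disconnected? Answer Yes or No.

Yes

Without the Ana–Yael edge there is no alternate route between Ana and Yael, so the network disconnects. It is a bridge.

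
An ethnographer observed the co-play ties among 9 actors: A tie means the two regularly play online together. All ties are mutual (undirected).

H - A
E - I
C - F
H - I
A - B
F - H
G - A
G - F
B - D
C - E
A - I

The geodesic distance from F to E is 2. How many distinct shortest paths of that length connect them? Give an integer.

The shortest distance is 2, and the only length-2 path is F–C–E. So there is exactly 1 shortest path.

1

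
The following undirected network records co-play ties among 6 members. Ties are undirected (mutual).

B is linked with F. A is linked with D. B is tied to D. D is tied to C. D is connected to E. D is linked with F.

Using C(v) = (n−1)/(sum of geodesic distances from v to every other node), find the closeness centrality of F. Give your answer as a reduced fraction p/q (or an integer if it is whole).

Distances from F: A:2, B:1, C:2, D:1, E:2. Sum = 8.
n = 6, so closeness = 5/8.

5/8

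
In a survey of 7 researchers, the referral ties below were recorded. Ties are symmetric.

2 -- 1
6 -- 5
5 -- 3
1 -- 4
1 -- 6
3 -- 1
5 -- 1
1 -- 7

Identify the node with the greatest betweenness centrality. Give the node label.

Unnormalized betweenness of each node: 1:25/2, 2:0, 3:0, 4:0, 5:1/2, 6:0, 7:0.
1 has the largest value, 25/2, making it the main broker — the node through which the most shortest paths run.

1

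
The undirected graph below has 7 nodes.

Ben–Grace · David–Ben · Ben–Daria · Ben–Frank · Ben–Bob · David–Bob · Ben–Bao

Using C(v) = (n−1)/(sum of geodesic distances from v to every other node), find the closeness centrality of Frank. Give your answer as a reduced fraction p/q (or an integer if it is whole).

Distances from Frank: Bao:2, Ben:1, Bob:2, Daria:2, David:2, Grace:2. Sum = 11.
n = 7, so closeness = 6/11.

6/11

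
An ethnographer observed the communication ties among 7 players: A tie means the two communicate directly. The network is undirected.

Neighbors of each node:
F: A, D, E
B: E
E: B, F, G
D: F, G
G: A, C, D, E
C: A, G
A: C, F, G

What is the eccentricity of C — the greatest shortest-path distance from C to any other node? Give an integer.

3

Distances from C: A:1, B:3, D:2, E:2, F:2, G:1.
The largest is 3 (to B), so the eccentricity of C is 3.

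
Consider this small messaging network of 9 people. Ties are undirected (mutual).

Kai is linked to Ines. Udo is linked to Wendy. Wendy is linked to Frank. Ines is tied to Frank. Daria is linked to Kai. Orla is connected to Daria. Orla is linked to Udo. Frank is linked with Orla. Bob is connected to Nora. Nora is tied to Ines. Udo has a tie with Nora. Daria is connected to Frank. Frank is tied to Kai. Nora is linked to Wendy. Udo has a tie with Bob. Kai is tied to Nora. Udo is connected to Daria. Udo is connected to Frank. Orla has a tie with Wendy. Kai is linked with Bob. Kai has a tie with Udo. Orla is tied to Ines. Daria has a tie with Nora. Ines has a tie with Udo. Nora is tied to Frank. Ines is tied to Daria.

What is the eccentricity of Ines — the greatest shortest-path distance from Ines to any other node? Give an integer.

Distances from Ines: Bob:2, Daria:1, Frank:1, Kai:1, Nora:1, Orla:1, Udo:1, Wendy:2.
The largest is 2 (to Bob and Wendy), so the eccentricity of Ines is 2.

2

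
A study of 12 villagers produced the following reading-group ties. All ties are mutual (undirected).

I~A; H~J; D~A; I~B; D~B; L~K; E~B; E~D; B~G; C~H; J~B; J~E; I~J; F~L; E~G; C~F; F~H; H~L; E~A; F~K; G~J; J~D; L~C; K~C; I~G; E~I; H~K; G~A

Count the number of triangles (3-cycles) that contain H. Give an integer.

6

H's neighbors: C, F, J, K, and L.
Neighbor pairs that are themselves tied: H–C–F; H–C–K; H–C–L; H–F–K; H–F–L; H–K–L. Each forms one triangle with H, for 6 in total.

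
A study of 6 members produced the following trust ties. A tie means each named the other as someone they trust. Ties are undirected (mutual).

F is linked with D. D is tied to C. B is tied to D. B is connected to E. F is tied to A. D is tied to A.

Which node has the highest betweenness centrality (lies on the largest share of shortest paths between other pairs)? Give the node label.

D

Unnormalized betweenness of each node: A:0, B:4, C:0, D:8, E:0, F:0.
D has the largest value, 8, making it the main broker — the node through which the most shortest paths run.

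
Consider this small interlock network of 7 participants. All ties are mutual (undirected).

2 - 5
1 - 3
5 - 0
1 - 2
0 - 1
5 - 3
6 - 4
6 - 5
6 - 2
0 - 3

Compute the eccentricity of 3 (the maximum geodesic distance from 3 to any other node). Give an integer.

Distances from 3: 0:1, 1:1, 2:2, 4:3, 5:1, 6:2.
The largest is 3 (to 4), so the eccentricity of 3 is 3.

3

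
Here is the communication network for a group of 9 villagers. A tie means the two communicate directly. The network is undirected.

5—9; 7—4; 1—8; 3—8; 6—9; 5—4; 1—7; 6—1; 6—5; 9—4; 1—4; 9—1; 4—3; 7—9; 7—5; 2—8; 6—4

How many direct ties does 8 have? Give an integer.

3

8 is directly tied to 1, 2, and 3. That is 3 neighbors, so the degree of 8 is 3.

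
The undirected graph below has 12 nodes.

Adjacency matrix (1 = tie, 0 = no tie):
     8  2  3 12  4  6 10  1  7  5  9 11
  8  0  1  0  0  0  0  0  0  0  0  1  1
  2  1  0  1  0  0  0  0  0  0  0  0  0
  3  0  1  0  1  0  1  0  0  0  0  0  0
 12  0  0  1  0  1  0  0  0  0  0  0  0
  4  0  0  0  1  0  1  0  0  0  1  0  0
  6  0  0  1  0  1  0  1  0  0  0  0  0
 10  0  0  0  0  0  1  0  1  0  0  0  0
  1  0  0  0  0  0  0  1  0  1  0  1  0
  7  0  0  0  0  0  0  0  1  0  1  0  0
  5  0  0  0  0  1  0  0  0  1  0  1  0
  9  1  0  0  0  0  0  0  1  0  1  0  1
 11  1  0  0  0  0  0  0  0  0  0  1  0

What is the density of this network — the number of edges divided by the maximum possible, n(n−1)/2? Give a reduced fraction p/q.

There are 16 edges and 12 nodes, so the maximum possible is C(12,2) = 66.
Density = 16/66 = 8/33.

8/33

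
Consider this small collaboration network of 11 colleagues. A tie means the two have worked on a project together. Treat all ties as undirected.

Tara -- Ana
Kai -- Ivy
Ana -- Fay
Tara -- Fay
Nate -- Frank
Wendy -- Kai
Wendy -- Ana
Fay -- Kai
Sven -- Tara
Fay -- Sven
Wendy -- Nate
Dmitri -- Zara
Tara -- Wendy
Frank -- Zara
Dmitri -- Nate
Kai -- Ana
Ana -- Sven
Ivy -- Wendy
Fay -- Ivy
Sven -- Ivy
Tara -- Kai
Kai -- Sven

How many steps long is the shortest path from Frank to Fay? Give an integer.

4

One shortest route is Frank – Nate – Wendy – Ana – Fay, which uses 4 edges, and at distance 3 from Frank we only reach {Ana, Ivy, Kai, Tara}, which does not include Fay. So d(Frank,Fay) = 4.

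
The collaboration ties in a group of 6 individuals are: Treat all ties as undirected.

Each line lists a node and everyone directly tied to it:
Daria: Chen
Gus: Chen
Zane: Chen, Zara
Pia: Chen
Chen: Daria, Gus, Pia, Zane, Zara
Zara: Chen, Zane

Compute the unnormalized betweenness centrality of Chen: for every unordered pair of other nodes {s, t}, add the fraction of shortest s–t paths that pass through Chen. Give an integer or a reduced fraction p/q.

9

Pairs whose geodesics pass through Chen — Zara–Gus: 1; Zara–Pia: 1; Zara–Daria: 1; Zane–Gus: 1; Zane–Pia: 1; Zane–Daria: 1; Gus–Pia: 1; Gus–Daria: 1; Pia–Daria: 1.
All other pairs contribute 0.
Summing the contributions gives betweenness(Chen) = 9.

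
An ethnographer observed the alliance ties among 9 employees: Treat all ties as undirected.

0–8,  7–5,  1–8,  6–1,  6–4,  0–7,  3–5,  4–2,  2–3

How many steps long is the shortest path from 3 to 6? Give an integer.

3

One shortest route is 3 – 2 – 4 – 6, which uses 3 edges, and at distance 2 from 3 we only reach {4, 7}, which does not include 6. So d(3,6) = 3.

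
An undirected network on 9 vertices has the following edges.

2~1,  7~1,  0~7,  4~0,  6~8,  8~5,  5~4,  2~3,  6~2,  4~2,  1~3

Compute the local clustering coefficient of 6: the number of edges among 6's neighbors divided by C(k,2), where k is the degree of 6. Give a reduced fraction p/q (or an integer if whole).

0

6's neighbors: 2 and 8 (k = 2).
Possible neighbor pairs: C(2,2) = 1. Edges among them: none → e = 0.
Clustering(6) = 0/1.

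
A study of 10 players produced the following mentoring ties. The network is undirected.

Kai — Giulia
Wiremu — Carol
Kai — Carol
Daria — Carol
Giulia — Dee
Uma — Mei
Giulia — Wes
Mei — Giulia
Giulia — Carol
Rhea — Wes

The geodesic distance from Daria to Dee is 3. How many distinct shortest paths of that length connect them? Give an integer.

1

The shortest distance is 3, and the only length-3 path is Daria–Carol–Giulia–Dee. So there is exactly 1 shortest path.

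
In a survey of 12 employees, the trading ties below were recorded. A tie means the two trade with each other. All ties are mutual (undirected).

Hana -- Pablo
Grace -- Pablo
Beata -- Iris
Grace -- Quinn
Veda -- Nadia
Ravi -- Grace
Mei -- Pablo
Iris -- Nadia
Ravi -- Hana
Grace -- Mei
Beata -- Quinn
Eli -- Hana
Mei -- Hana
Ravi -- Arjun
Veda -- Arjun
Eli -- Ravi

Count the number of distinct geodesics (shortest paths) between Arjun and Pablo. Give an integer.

The shortest distance is 3. The length-3 paths are: Arjun–Ravi–Grace–Pablo; Arjun–Ravi–Hana–Pablo.
That gives 2 distinct shortest paths.

2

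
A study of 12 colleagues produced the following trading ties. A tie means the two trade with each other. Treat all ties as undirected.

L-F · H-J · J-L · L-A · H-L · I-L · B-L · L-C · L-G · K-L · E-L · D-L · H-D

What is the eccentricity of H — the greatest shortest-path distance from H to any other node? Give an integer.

2

Distances from H: A:2, B:2, C:2, D:1, E:2, F:2, G:2, I:2, J:1, K:2, L:1.
The largest is 2 (to C, A, K, G, I, E, B, and F), so the eccentricity of H is 2.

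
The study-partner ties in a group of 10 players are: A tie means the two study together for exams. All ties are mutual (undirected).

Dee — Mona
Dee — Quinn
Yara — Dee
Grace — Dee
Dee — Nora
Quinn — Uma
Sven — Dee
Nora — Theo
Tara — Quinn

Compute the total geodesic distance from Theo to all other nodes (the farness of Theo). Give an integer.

26

Distances from Theo: Dee:2, Grace:3, Mona:3, Nora:1, Quinn:3, Sven:3, Tara:4, Uma:4, Yara:3.
Sum = 2 + 3 + 3 + 1 + 3 + 3 + 4 + 4 + 3 = 26.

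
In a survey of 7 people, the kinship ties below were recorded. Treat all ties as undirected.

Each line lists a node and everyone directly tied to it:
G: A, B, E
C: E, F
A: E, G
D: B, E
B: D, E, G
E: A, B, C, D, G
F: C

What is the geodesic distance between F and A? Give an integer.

3

One shortest route is F – C – E – A, which uses 3 edges, and at distance 2 from F we only reach {E}, which does not include A. So d(F,A) = 3.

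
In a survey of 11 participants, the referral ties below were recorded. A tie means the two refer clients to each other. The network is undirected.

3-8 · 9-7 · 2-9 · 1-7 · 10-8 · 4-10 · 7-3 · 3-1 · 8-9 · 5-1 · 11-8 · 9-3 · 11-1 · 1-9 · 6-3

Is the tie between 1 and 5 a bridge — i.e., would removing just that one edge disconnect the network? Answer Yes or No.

Yes

Without the 1–5 edge there is no alternate route between 1 and 5, so the network disconnects. It is a bridge.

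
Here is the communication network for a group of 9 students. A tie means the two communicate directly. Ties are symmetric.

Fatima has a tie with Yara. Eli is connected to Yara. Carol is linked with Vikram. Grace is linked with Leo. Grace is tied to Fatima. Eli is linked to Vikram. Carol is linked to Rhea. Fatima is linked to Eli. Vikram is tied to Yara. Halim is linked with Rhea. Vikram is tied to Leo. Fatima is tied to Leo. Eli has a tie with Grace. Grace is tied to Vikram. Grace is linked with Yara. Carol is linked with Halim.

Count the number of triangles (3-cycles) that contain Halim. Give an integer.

1

Halim's neighbors: Carol and Rhea.
Neighbor pairs that are themselves tied: Halim–Carol–Rhea. Each forms one triangle with Halim, for 1 in total.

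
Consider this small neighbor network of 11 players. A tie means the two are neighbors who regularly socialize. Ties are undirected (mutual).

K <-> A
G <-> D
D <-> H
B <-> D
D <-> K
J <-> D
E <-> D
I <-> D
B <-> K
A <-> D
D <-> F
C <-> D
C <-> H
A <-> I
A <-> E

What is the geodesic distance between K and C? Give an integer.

One shortest route is K – D – C, which uses 2 edges, and K and C are not directly tied, so nothing shorter exists. So d(K,C) = 2.

2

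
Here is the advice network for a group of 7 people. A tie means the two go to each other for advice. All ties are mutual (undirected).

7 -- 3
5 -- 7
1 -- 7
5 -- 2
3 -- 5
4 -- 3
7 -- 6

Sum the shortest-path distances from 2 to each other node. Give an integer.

Distances from 2: 1:3, 3:2, 4:3, 5:1, 6:3, 7:2.
Sum = 3 + 2 + 3 + 1 + 3 + 2 = 14.

14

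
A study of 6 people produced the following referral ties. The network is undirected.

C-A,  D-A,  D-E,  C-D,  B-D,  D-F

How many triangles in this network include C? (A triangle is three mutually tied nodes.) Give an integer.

C's neighbors: A and D.
Neighbor pairs that are themselves tied: C–A–D. Each forms one triangle with C, for 1 in total.

1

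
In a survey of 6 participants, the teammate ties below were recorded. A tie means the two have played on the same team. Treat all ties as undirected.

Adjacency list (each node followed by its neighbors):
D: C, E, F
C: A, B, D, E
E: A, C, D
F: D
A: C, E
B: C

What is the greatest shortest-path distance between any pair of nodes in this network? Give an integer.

3

Eccentricity of each node (its greatest distance to any other): A:3, B:3, C:2, D:2, E:2, F:3.
The maximum eccentricity is 3, realized for instance by the pair B–F via B – C – D – F. So the diameter is 3.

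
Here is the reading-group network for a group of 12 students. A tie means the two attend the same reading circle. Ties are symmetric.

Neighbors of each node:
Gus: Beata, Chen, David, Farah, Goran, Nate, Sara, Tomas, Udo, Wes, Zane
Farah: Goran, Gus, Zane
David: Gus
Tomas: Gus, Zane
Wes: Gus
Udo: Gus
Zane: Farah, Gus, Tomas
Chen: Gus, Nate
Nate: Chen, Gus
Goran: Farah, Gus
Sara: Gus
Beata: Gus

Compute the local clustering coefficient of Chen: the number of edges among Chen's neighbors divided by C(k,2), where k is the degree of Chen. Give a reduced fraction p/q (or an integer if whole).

1

Chen's neighbors: Gus and Nate (k = 2).
Possible neighbor pairs: C(2,2) = 1. Edges among them: Gus–Nate → e = 1.
Clustering(Chen) = 1/1.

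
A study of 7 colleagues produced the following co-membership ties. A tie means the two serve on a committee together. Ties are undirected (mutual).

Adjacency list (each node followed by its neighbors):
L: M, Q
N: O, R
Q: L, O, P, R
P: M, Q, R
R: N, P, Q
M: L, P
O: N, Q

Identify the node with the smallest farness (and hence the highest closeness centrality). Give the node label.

Farness (sum of distances to all others) for each node — L:11, M:12, N:12, O:11, P:9, Q:8, R:9.
The smallest farness is 8, for Q, so Q has the highest closeness.

Q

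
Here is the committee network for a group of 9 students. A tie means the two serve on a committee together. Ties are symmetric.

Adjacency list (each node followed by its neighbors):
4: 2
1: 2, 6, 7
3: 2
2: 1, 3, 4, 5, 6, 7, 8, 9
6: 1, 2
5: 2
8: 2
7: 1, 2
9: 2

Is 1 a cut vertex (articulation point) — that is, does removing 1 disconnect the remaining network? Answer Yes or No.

Even without 1, every remaining node can still reach every other (the residual graph is connected), so 1 is not a cut vertex.

No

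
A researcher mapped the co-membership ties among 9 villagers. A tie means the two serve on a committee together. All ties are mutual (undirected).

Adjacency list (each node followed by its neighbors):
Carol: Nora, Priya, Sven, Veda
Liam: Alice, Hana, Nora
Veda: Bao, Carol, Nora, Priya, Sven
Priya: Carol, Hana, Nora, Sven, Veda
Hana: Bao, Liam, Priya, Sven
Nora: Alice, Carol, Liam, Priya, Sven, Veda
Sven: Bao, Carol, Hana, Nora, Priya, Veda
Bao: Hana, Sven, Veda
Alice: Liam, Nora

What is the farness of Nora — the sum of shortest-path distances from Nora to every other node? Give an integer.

Distances from Nora: Alice:1, Bao:2, Carol:1, Hana:2, Liam:1, Priya:1, Sven:1, Veda:1.
Sum = 1 + 2 + 1 + 2 + 1 + 1 + 1 + 1 = 10.

10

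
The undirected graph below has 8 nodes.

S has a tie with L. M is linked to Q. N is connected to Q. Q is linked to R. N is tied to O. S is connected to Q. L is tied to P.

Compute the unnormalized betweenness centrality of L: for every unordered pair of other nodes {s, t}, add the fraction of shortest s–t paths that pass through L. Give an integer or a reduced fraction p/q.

Pairs whose geodesics pass through L — N–P: 1; Q–P: 1; M–P: 1; O–P: 1; P–R: 1; P–S: 1.
All other pairs contribute 0.
Summing the contributions gives betweenness(L) = 6.

6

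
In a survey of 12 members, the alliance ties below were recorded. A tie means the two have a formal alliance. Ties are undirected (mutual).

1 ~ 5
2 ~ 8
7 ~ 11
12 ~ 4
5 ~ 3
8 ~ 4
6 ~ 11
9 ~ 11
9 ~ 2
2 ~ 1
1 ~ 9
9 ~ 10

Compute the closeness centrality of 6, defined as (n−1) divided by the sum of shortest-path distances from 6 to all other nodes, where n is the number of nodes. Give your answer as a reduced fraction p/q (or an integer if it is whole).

11/38

Distances from 6: 1:3, 2:3, 3:5, 4:5, 5:4, 7:2, 8:4, 9:2, 10:3, 11:1, 12:6. Sum = 38.
n = 12, so closeness = 11/38.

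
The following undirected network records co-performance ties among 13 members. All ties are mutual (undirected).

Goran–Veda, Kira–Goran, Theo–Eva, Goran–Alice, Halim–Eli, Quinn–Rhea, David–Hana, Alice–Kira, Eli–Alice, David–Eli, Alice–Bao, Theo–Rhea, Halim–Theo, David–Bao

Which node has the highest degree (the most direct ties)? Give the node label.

Degrees — Alice:4, Bao:2, David:3, Eli:3, Eva:1, Goran:3, Halim:2, Hana:1, Kira:2, Quinn:1, Rhea:2, Theo:3, Veda:1.
The maximum is 4, attained only by Alice.

Alice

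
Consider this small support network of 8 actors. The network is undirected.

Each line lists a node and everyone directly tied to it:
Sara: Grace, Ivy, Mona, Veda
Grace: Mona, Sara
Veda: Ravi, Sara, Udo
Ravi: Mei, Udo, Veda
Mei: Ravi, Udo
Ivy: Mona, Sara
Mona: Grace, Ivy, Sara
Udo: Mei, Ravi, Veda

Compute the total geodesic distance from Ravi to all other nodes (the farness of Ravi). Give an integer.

Distances from Ravi: Grace:3, Ivy:3, Mei:1, Mona:3, Sara:2, Udo:1, Veda:1.
Sum = 3 + 3 + 1 + 3 + 2 + 1 + 1 = 14.

14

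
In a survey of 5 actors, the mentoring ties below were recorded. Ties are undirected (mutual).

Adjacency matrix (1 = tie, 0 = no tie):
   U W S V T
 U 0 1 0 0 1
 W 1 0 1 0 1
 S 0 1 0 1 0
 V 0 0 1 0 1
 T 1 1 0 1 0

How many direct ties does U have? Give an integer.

2

U is directly tied to T and W. That is 2 neighbors, so the degree of U is 2.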